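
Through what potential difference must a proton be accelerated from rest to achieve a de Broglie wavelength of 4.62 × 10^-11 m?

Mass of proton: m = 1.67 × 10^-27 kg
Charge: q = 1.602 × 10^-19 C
3.84 × 10^-1 V

From λ = h/√(2mqV), we solve for V:

λ² = h²/(2mqV)
V = h²/(2mqλ²)
V = (6.626 × 10^-34 J·s)² / (2 × 1.67 × 10^-27 kg × 1.602 × 10^-19 C × (4.62 × 10^-11 m)²)
V = 3.84 × 10^-1 V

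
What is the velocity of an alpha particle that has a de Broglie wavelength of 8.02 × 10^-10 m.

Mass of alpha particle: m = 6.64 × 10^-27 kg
1.24 × 10^2 m/s

From the de Broglie relation λ = h/(mv), we solve for v:

v = h/(mλ)
v = (6.626 × 10^-34 J·s) / (6.64 × 10^-27 kg × 8.02 × 10^-10 m)
v = 1.24 × 10^2 m/s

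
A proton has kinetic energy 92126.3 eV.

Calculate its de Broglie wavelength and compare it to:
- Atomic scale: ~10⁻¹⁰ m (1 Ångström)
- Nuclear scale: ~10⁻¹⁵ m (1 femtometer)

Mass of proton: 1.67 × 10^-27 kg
λ = 9.44 × 10^-14 m, which is between nuclear and atomic scales.

Using λ = h/√(2mKE):

KE = 92126.3 eV = 1.476 × 10^-14 J

λ = h/√(2mKE)
λ = (6.626 × 10^-34 J·s) / √(2 × 1.67 × 10^-27 kg × 1.476 × 10^-14 J)
λ = 9.44 × 10^-14 m

Comparison:
- Atomic scale (10⁻¹⁰ m): λ is 0.00094× this size
- Nuclear scale (10⁻¹⁵ m): λ is 94× this size

The wavelength is between nuclear and atomic scales.

This wavelength is appropriate for probing atomic structure but too large for nuclear physics experiments.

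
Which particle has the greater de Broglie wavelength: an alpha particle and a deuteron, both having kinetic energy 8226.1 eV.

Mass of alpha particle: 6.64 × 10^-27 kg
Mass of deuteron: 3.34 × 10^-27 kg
The deuteron has the longer wavelength.

Using λ = h/√(2mKE):

For alpha particle: λ₁ = h/√(2m₁KE) = 1.58 × 10^-13 m
For deuteron: λ₂ = h/√(2m₂KE) = 2.23 × 10^-13 m

Since λ ∝ 1/√m at constant kinetic energy, the lighter particle has the longer wavelength.

The deuteron has the longer de Broglie wavelength.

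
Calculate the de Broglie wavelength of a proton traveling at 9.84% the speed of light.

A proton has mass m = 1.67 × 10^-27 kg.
1.34 × 10^-14 m

Using the de Broglie relation λ = h/(mv):

v = 9.84% × c = 2.950 × 10^7 m/s

λ = h/(mv)
λ = (6.626 × 10^-34 J·s) / (1.67 × 10^-27 kg × 2.950 × 10^7 m/s)
λ = 1.34 × 10^-14 m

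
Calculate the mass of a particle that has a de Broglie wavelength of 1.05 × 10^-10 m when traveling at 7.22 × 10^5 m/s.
8.74 × 10^-30 kg

From the de Broglie relation λ = h/(mv), we solve for m:

m = h/(λv)
m = (6.626 × 10^-34 J·s) / (1.05 × 10^-10 m × 7.22 × 10^5 m/s)
m = 8.74 × 10^-30 kg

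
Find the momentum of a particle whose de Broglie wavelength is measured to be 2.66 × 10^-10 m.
2.49 × 10^-24 kg·m/s

From the de Broglie relation λ = h/p, we solve for p:

p = h/λ
p = (6.626 × 10^-34 J·s) / (2.66 × 10^-10 m)
p = 2.49 × 10^-24 kg·m/s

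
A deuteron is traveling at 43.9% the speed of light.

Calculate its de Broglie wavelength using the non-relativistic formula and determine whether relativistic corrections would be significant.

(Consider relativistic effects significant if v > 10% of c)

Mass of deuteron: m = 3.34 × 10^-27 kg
Yes, relativistic corrections are needed.

Using the non-relativistic de Broglie formula λ = h/(mv):

v = 43.9% × c = 1.316 × 10^8 m/s

λ = h/(mv)
λ = (6.626 × 10^-34 J·s) / (3.34 × 10^-27 kg × 1.316 × 10^8 m/s)
λ = 1.51 × 10^-15 m

Since v = 43.9% of c > 10% of c, relativistic corrections ARE significant and the actual wavelength would differ from this non-relativistic estimate.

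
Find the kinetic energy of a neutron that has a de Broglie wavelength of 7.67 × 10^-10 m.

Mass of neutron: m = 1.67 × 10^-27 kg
2.23 × 10^-22 J (or 1.39 × 10^-3 eV)

From λ = h/√(2mKE), we solve for KE:

λ² = h²/(2mKE)
KE = h²/(2mλ²)
KE = (6.626 × 10^-34 J·s)² / (2 × 1.67 × 10^-27 kg × (7.67 × 10^-10 m)²)
KE = 2.23 × 10^-22 J
KE = 1.39 × 10^-3 eV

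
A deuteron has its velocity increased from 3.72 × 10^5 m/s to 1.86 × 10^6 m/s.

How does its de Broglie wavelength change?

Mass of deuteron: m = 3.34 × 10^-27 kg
The wavelength decreases by a factor of 5.

Using λ = h/(mv):

Initial wavelength: λ₁ = h/(mv₁) = 5.33 × 10^-13 m
Final wavelength: λ₂ = h/(mv₂) = 1.07 × 10^-13 m

Since λ ∝ 1/v, when velocity increases by a factor of 5, the wavelength decreases by a factor of 5.

λ₂/λ₁ = v₁/v₂ = 1/5

The wavelength decreases by a factor of 5.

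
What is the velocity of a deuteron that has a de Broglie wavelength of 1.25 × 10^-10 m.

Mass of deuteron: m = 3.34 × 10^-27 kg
1.59 × 10^3 m/s

From the de Broglie relation λ = h/(mv), we solve for v:

v = h/(mλ)
v = (6.626 × 10^-34 J·s) / (3.34 × 10^-27 kg × 1.25 × 10^-10 m)
v = 1.59 × 10^3 m/s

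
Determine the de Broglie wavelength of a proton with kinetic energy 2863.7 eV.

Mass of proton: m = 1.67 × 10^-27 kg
5.35 × 10^-13 m

Using λ = h/√(2mKE):

First convert KE to Joules: KE = 2863.7 eV = 4.588 × 10^-16 J

λ = h/√(2mKE)
λ = (6.626 × 10^-34 J·s) / √(2 × 1.67 × 10^-27 kg × 4.588 × 10^-16 J)
λ = 5.35 × 10^-13 m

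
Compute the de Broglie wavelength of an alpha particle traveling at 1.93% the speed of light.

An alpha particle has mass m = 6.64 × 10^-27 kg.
1.72 × 10^-14 m

Using the de Broglie relation λ = h/(mv):

v = 1.93% × c = 5.786 × 10^6 m/s

λ = h/(mv)
λ = (6.626 × 10^-34 J·s) / (6.64 × 10^-27 kg × 5.786 × 10^6 m/s)
λ = 1.72 × 10^-14 m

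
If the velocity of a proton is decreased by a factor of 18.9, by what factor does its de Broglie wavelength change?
The wavelength increases by a factor of 18.9.

From λ = h/(mv), the wavelength is inversely proportional to velocity:

λ ∝ 1/v

If v → v/18.9, then λ → 18.9λ

When velocity is decreased by a factor of 18.9, the wavelength increases by a factor of 18.9.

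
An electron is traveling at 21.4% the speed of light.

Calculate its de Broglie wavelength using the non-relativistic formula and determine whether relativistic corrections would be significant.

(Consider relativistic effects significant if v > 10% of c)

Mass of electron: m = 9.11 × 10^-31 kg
Yes, relativistic corrections are needed.

Using the non-relativistic de Broglie formula λ = h/(mv):

v = 21.4% × c = 6.416 × 10^7 m/s

λ = h/(mv)
λ = (6.626 × 10^-34 J·s) / (9.11 × 10^-31 kg × 6.416 × 10^7 m/s)
λ = 1.13 × 10^-11 m

Since v = 21.4% of c > 10% of c, relativistic corrections ARE significant and the actual wavelength would differ from this non-relativistic estimate.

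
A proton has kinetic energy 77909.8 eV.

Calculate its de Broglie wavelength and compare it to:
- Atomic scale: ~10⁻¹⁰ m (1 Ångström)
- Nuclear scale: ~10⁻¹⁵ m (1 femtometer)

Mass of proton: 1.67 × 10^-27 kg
λ = 1.03 × 10^-13 m, which is between nuclear and atomic scales.

Using λ = h/√(2mKE):

KE = 77909.8 eV = 1.248 × 10^-14 J

λ = h/√(2mKE)
λ = (6.626 × 10^-34 J·s) / √(2 × 1.67 × 10^-27 kg × 1.248 × 10^-14 J)
λ = 1.03 × 10^-13 m

Comparison:
- Atomic scale (10⁻¹⁰ m): λ is 0.001× this size
- Nuclear scale (10⁻¹⁵ m): λ is 1e+02× this size

The wavelength is between nuclear and atomic scales.

This wavelength is appropriate for probing atomic structure but too large for nuclear physics experiments.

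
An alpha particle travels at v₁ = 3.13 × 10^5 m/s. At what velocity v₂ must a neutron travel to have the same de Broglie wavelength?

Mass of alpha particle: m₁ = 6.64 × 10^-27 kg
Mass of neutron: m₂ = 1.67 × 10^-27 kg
v₂ = 1.24 × 10^6 m/s

For equal de Broglie wavelengths: λ₁ = λ₂

h/(m₁v₁) = h/(m₂v₂)
m₁v₁ = m₂v₂
v₂ = v₁ · (m₁/m₂)

v₂ = 3.13 × 10^5 m/s × (6.64 × 10^-27 kg / 1.67 × 10^-27 kg)
v₂ = 1.24 × 10^6 m/s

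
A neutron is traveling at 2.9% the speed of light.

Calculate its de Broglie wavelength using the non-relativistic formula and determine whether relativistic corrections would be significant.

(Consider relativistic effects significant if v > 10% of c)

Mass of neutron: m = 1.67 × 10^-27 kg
No, relativistic corrections are not needed.

Using the non-relativistic de Broglie formula λ = h/(mv):

v = 2.9% × c = 8.694 × 10^6 m/s

λ = h/(mv)
λ = (6.626 × 10^-34 J·s) / (1.67 × 10^-27 kg × 8.694 × 10^6 m/s)
λ = 4.56 × 10^-14 m

Since v = 2.9% of c < 10% of c, relativistic corrections are NOT significant and this non-relativistic result is a good approximation.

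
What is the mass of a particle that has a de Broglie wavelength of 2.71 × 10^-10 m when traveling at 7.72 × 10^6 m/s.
3.17 × 10^-31 kg

From the de Broglie relation λ = h/(mv), we solve for m:

m = h/(λv)
m = (6.626 × 10^-34 J·s) / (2.71 × 10^-10 m × 7.72 × 10^6 m/s)
m = 3.17 × 10^-31 kg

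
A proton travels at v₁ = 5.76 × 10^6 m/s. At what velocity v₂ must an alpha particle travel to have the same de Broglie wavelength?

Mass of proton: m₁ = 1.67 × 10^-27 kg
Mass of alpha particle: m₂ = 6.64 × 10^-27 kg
v₂ = 1.45 × 10^6 m/s

For equal de Broglie wavelengths: λ₁ = λ₂

h/(m₁v₁) = h/(m₂v₂)
m₁v₁ = m₂v₂
v₂ = v₁ · (m₁/m₂)

v₂ = 5.76 × 10^6 m/s × (1.67 × 10^-27 kg / 6.64 × 10^-27 kg)
v₂ = 1.45 × 10^6 m/s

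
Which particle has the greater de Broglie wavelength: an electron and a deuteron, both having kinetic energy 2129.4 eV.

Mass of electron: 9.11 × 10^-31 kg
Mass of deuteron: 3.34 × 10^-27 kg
The electron has the longer wavelength.

Using λ = h/√(2mKE):

For electron: λ₁ = h/√(2m₁KE) = 2.66 × 10^-11 m
For deuteron: λ₂ = h/√(2m₂KE) = 4.39 × 10^-13 m

Since λ ∝ 1/√m at constant kinetic energy, the lighter particle has the longer wavelength.

The electron has the longer de Broglie wavelength.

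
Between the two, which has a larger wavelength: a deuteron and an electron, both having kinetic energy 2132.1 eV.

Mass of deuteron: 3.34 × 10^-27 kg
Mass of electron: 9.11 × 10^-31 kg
The electron has the longer wavelength.

Using λ = h/√(2mKE):

For deuteron: λ₁ = h/√(2m₁KE) = 4.39 × 10^-13 m
For electron: λ₂ = h/√(2m₂KE) = 2.66 × 10^-11 m

Since λ ∝ 1/√m at constant kinetic energy, the lighter particle has the longer wavelength.

The electron has the longer de Broglie wavelength.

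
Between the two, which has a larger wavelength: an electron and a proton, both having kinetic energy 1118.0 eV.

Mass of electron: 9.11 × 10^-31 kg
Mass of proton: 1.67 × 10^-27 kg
The electron has the longer wavelength.

Using λ = h/√(2mKE):

For electron: λ₁ = h/√(2m₁KE) = 3.67 × 10^-11 m
For proton: λ₂ = h/√(2m₂KE) = 8.57 × 10^-13 m

Since λ ∝ 1/√m at constant kinetic energy, the lighter particle has the longer wavelength.

The electron has the longer de Broglie wavelength.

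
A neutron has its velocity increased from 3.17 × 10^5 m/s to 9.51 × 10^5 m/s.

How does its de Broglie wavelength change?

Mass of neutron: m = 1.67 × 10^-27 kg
The wavelength decreases by a factor of 3.

Using λ = h/(mv):

Initial wavelength: λ₁ = h/(mv₁) = 1.25 × 10^-12 m
Final wavelength: λ₂ = h/(mv₂) = 4.17 × 10^-13 m

Since λ ∝ 1/v, when velocity increases by a factor of 3, the wavelength decreases by a factor of 3.

λ₂/λ₁ = v₁/v₂ = 1/3

The wavelength decreases by a factor of 3.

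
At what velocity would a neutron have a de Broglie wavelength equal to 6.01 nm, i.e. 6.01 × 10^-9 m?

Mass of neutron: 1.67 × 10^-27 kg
6.60 × 10^1 m/s

From λ = h/(mv), solve for v:

v = h/(mλ)
v = (6.626 × 10^-34 J·s) / (1.67 × 10^-27 kg × 6.01 × 10^-9 m)
v = 6.60 × 10^1 m/s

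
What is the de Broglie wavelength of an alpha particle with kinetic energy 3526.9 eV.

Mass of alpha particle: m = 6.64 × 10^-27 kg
2.42 × 10^-13 m

Using λ = h/√(2mKE):

First convert KE to Joules: KE = 3526.9 eV = 5.651 × 10^-16 J

λ = h/√(2mKE)
λ = (6.626 × 10^-34 J·s) / √(2 × 6.64 × 10^-27 kg × 5.651 × 10^-16 J)
λ = 2.42 × 10^-13 m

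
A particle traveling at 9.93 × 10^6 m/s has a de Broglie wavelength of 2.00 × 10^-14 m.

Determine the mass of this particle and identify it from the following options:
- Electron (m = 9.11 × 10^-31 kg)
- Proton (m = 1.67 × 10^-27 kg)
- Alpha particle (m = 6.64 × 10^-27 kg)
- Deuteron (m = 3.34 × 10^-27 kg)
The particle is a deuteron.

From λ = h/(mv), solve for mass:

m = h/(λv)
m = (6.626 × 10^-34 J·s) / (2.00 × 10^-14 m × 9.93 × 10^6 m/s)
m = 3.34 × 10^-27 kg

Comparing with the listed masses, this is closest to a deuteron.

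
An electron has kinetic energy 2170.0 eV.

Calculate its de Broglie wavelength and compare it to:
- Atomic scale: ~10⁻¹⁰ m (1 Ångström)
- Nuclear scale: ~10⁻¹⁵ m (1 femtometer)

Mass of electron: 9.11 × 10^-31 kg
λ = 2.63 × 10^-11 m, which is between nuclear and atomic scales.

Using λ = h/√(2mKE):

KE = 2170.0 eV = 3.477 × 10^-16 J

λ = h/√(2mKE)
λ = (6.626 × 10^-34 J·s) / √(2 × 9.11 × 10^-31 kg × 3.477 × 10^-16 J)
λ = 2.63 × 10^-11 m

Comparison:
- Atomic scale (10⁻¹⁰ m): λ is 0.26× this size
- Nuclear scale (10⁻¹⁵ m): λ is 2.6e+04× this size

The wavelength is between nuclear and atomic scales.

This wavelength is appropriate for probing atomic structure but too large for nuclear physics experiments.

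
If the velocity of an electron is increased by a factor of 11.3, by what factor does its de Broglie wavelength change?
The wavelength decreases by a factor of 11.3.

From λ = h/(mv), the wavelength is inversely proportional to velocity:

λ ∝ 1/v

If v → 11.3v, then λ → λ/11.3

When velocity is increased by a factor of 11.3, the wavelength decreases by a factor of 11.3.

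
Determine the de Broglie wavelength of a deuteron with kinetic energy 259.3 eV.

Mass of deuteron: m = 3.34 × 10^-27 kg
1.26 × 10^-12 m

Using λ = h/√(2mKE):

First convert KE to Joules: KE = 259.3 eV = 4.154 × 10^-17 J

λ = h/√(2mKE)
λ = (6.626 × 10^-34 J·s) / √(2 × 3.34 × 10^-27 kg × 4.154 × 10^-17 J)
λ = 1.26 × 10^-12 m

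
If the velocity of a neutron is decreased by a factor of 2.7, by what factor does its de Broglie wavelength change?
The wavelength increases by a factor of 2.7.

From λ = h/(mv), the wavelength is inversely proportional to velocity:

λ ∝ 1/v

If v → v/2.7, then λ → 2.7λ

When velocity is decreased by a factor of 2.7, the wavelength increases by a factor of 2.7.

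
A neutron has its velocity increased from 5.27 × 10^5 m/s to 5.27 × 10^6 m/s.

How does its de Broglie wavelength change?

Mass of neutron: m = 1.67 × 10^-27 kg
The wavelength decreases by a factor of 10.

Using λ = h/(mv):

Initial wavelength: λ₁ = h/(mv₁) = 7.53 × 10^-13 m
Final wavelength: λ₂ = h/(mv₂) = 7.53 × 10^-14 m

Since λ ∝ 1/v, when velocity increases by a factor of 10, the wavelength decreases by a factor of 10.

λ₂/λ₁ = v₁/v₂ = 1/10

The wavelength decreases by a factor of 10.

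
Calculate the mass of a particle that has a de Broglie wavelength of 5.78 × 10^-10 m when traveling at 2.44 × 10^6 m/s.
4.70 × 10^-31 kg

From the de Broglie relation λ = h/(mv), we solve for m:

m = h/(λv)
m = (6.626 × 10^-34 J·s) / (5.78 × 10^-10 m × 2.44 × 10^6 m/s)
m = 4.70 × 10^-31 kg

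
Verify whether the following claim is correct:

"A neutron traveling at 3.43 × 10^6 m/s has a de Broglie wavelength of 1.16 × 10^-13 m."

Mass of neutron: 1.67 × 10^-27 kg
True

The claim is correct.

Using λ = h/(mv):
λ = (6.626 × 10^-34 J·s) / (1.67 × 10^-27 kg × 3.43 × 10^6 m/s)
λ = 1.16 × 10^-13 m

This matches the claimed value.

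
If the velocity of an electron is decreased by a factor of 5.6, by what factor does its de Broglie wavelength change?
The wavelength increases by a factor of 5.6.

From λ = h/(mv), the wavelength is inversely proportional to velocity:

λ ∝ 1/v

If v → v/5.6, then λ → 5.6λ

When velocity is decreased by a factor of 5.6, the wavelength increases by a factor of 5.6.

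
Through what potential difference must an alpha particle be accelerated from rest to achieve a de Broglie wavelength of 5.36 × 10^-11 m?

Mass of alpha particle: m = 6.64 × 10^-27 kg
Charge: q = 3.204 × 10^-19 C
3.59 × 10^-2 V

From λ = h/√(2mqV), we solve for V:

λ² = h²/(2mqV)
V = h²/(2mqλ²)
V = (6.626 × 10^-34 J·s)² / (2 × 6.64 × 10^-27 kg × 3.204 × 10^-19 C × (5.36 × 10^-11 m)²)
V = 3.59 × 10^-2 V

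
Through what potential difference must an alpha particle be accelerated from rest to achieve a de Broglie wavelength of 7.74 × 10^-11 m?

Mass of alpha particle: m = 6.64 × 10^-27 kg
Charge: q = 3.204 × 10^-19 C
1.72 × 10^-2 V

From λ = h/√(2mqV), we solve for V:

λ² = h²/(2mqV)
V = h²/(2mqλ²)
V = (6.626 × 10^-34 J·s)² / (2 × 6.64 × 10^-27 kg × 3.204 × 10^-19 C × (7.74 × 10^-11 m)²)
V = 1.72 × 10^-2 V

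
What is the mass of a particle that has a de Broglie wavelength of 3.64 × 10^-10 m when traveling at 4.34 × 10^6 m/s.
4.19 × 10^-31 kg

From the de Broglie relation λ = h/(mv), we solve for m:

m = h/(λv)
m = (6.626 × 10^-34 J·s) / (3.64 × 10^-10 m × 4.34 × 10^6 m/s)
m = 4.19 × 10^-31 kg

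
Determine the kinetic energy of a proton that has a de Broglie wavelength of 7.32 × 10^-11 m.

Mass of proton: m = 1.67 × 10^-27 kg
2.45 × 10^-20 J (or 0.153 eV)

From λ = h/√(2mKE), we solve for KE:

λ² = h²/(2mKE)
KE = h²/(2mλ²)
KE = (6.626 × 10^-34 J·s)² / (2 × 1.67 × 10^-27 kg × (7.32 × 10^-11 m)²)
KE = 2.45 × 10^-20 J
KE = 0.153 eV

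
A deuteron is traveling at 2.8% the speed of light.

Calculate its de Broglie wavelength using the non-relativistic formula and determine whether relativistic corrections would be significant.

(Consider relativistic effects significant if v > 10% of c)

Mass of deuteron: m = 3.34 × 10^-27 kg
No, relativistic corrections are not needed.

Using the non-relativistic de Broglie formula λ = h/(mv):

v = 2.8% × c = 8.394 × 10^6 m/s

λ = h/(mv)
λ = (6.626 × 10^-34 J·s) / (3.34 × 10^-27 kg × 8.394 × 10^6 m/s)
λ = 2.36 × 10^-14 m

Since v = 2.8% of c < 10% of c, relativistic corrections are NOT significant and this non-relativistic result is a good approximation.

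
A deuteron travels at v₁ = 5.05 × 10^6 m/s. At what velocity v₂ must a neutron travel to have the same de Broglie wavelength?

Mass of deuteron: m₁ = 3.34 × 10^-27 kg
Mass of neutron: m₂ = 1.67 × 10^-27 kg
v₂ = 1.01 × 10^7 m/s

For equal de Broglie wavelengths: λ₁ = λ₂

h/(m₁v₁) = h/(m₂v₂)
m₁v₁ = m₂v₂
v₂ = v₁ · (m₁/m₂)

v₂ = 5.05 × 10^6 m/s × (3.34 × 10^-27 kg / 1.67 × 10^-27 kg)
v₂ = 1.01 × 10^7 m/s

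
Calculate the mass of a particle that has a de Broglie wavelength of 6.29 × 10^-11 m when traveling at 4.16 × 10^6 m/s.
2.53 × 10^-30 kg

From the de Broglie relation λ = h/(mv), we solve for m:

m = h/(λv)
m = (6.626 × 10^-34 J·s) / (6.29 × 10^-11 m × 4.16 × 10^6 m/s)
m = 2.53 × 10^-30 kg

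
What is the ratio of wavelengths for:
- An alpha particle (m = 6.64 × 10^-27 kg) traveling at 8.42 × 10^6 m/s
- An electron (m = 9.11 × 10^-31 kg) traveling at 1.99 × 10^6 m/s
λ₁/λ₂ = 3.24 × 10^-5

Using λ = h/(mv):

λ₁ = h/(m₁v₁) = 1.19 × 10^-14 m
λ₂ = h/(m₂v₂) = 3.65 × 10^-10 m

Ratio λ₁/λ₂ = (m₂v₂)/(m₁v₁)
         = (9.11 × 10^-31 kg × 1.99 × 10^6 m/s) / (6.64 × 10^-27 kg × 8.42 × 10^6 m/s)
         = 3.24 × 10^-5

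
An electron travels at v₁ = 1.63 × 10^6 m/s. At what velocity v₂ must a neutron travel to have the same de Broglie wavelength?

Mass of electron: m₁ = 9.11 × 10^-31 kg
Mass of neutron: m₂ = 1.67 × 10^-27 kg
v₂ = 8.89 × 10^2 m/s

For equal de Broglie wavelengths: λ₁ = λ₂

h/(m₁v₁) = h/(m₂v₂)
m₁v₁ = m₂v₂
v₂ = v₁ · (m₁/m₂)

v₂ = 1.63 × 10^6 m/s × (9.11 × 10^-31 kg / 1.67 × 10^-27 kg)
v₂ = 8.89 × 10^2 m/s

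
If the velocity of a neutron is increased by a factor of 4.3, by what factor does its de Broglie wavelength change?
The wavelength decreases by a factor of 4.3.

From λ = h/(mv), the wavelength is inversely proportional to velocity:

λ ∝ 1/v

If v → 4.3v, then λ → λ/4.3

When velocity is increased by a factor of 4.3, the wavelength decreases by a factor of 4.3.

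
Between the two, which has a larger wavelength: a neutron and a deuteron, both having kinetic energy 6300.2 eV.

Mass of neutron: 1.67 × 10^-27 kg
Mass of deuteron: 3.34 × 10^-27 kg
The neutron has the longer wavelength.

Using λ = h/√(2mKE):

For neutron: λ₁ = h/√(2m₁KE) = 3.61 × 10^-13 m
For deuteron: λ₂ = h/√(2m₂KE) = 2.55 × 10^-13 m

Since λ ∝ 1/√m at constant kinetic energy, the lighter particle has the longer wavelength.

The neutron has the longer de Broglie wavelength.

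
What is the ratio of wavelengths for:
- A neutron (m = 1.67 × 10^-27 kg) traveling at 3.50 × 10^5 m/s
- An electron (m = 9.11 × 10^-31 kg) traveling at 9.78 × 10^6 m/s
λ₁/λ₂ = 0.0152

Using λ = h/(mv):

λ₁ = h/(m₁v₁) = 1.13 × 10^-12 m
λ₂ = h/(m₂v₂) = 7.44 × 10^-11 m

Ratio λ₁/λ₂ = (m₂v₂)/(m₁v₁)
         = (9.11 × 10^-31 kg × 9.78 × 10^6 m/s) / (1.67 × 10^-27 kg × 3.50 × 10^5 m/s)
         = 0.0152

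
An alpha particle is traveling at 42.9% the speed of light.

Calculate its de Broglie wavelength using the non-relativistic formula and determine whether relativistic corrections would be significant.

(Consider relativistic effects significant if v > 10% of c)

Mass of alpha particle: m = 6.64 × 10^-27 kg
Yes, relativistic corrections are needed.

Using the non-relativistic de Broglie formula λ = h/(mv):

v = 42.9% × c = 1.286 × 10^8 m/s

λ = h/(mv)
λ = (6.626 × 10^-34 J·s) / (6.64 × 10^-27 kg × 1.286 × 10^8 m/s)
λ = 7.76 × 10^-16 m

Since v = 42.9% of c > 10% of c, relativistic corrections ARE significant and the actual wavelength would differ from this non-relativistic estimate.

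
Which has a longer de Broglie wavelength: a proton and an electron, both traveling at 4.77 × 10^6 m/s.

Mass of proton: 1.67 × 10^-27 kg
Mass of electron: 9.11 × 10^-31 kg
The electron has the longer wavelength.

Using λ = h/(mv), since both particles have the same velocity, the wavelength depends only on mass.

For proton: λ₁ = h/(m₁v) = 8.32 × 10^-14 m
For electron: λ₂ = h/(m₂v) = 1.52 × 10^-10 m

Since λ ∝ 1/m at constant velocity, the lighter particle has the longer wavelength.

The electron has the longer de Broglie wavelength.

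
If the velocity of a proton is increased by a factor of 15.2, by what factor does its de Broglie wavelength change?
The wavelength decreases by a factor of 15.2.

From λ = h/(mv), the wavelength is inversely proportional to velocity:

λ ∝ 1/v

If v → 15.2v, then λ → λ/15.2

When velocity is increased by a factor of 15.2, the wavelength decreases by a factor of 15.2.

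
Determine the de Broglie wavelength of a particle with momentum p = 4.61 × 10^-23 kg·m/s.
1.44 × 10^-11 m

Using the de Broglie relation λ = h/p:

λ = h/p
λ = (6.626 × 10^-34 J·s) / (4.61 × 10^-23 kg·m/s)
λ = 1.44 × 10^-11 m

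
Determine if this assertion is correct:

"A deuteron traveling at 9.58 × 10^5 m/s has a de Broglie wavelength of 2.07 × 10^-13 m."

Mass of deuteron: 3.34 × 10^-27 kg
True

The claim is correct.

Using λ = h/(mv):
λ = (6.626 × 10^-34 J·s) / (3.34 × 10^-27 kg × 9.58 × 10^5 m/s)
λ = 2.07 × 10^-13 m

This matches the claimed value.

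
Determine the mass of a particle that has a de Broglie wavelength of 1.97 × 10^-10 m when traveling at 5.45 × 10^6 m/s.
6.17 × 10^-31 kg

From the de Broglie relation λ = h/(mv), we solve for m:

m = h/(λv)
m = (6.626 × 10^-34 J·s) / (1.97 × 10^-10 m × 5.45 × 10^6 m/s)
m = 6.17 × 10^-31 kg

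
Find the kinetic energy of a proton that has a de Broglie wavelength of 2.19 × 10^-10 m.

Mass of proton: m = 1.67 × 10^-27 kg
2.74 × 10^-21 J (or 0.0171 eV)

From λ = h/√(2mKE), we solve for KE:

λ² = h²/(2mKE)
KE = h²/(2mλ²)
KE = (6.626 × 10^-34 J·s)² / (2 × 1.67 × 10^-27 kg × (2.19 × 10^-10 m)²)
KE = 2.74 × 10^-21 J
KE = 0.0171 eV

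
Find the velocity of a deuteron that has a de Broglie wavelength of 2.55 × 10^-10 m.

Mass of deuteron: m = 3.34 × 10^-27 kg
7.78 × 10^2 m/s

From the de Broglie relation λ = h/(mv), we solve for v:

v = h/(mλ)
v = (6.626 × 10^-34 J·s) / (3.34 × 10^-27 kg × 2.55 × 10^-10 m)
v = 7.78 × 10^2 m/s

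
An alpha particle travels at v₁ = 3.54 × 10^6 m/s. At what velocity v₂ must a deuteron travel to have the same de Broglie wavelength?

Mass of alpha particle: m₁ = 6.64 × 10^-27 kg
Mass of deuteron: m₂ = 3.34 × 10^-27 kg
v₂ = 7.04 × 10^6 m/s

For equal de Broglie wavelengths: λ₁ = λ₂

h/(m₁v₁) = h/(m₂v₂)
m₁v₁ = m₂v₂
v₂ = v₁ · (m₁/m₂)

v₂ = 3.54 × 10^6 m/s × (6.64 × 10^-27 kg / 3.34 × 10^-27 kg)
v₂ = 7.04 × 10^6 m/s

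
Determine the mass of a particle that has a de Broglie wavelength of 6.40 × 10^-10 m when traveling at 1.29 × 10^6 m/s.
8.03 × 10^-31 kg

From the de Broglie relation λ = h/(mv), we solve for m:

m = h/(λv)
m = (6.626 × 10^-34 J·s) / (6.40 × 10^-10 m × 1.29 × 10^6 m/s)
m = 8.03 × 10^-31 kg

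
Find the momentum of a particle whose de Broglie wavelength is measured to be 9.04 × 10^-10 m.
7.33 × 10^-25 kg·m/s

From the de Broglie relation λ = h/p, we solve for p:

p = h/λ
p = (6.626 × 10^-34 J·s) / (9.04 × 10^-10 m)
p = 7.33 × 10^-25 kg·m/s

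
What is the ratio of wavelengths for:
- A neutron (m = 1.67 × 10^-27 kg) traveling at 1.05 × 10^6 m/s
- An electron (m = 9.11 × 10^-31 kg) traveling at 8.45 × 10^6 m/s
λ₁/λ₂ = 4.39 × 10^-3

Using λ = h/(mv):

λ₁ = h/(m₁v₁) = 3.78 × 10^-13 m
λ₂ = h/(m₂v₂) = 8.61 × 10^-11 m

Ratio λ₁/λ₂ = (m₂v₂)/(m₁v₁)
         = (9.11 × 10^-31 kg × 8.45 × 10^6 m/s) / (1.67 × 10^-27 kg × 1.05 × 10^6 m/s)
         = 4.39 × 10^-3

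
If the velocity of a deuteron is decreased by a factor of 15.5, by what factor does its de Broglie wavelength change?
The wavelength increases by a factor of 15.5.

From λ = h/(mv), the wavelength is inversely proportional to velocity:

λ ∝ 1/v

If v → v/15.5, then λ → 15.5λ

When velocity is decreased by a factor of 15.5, the wavelength increases by a factor of 15.5.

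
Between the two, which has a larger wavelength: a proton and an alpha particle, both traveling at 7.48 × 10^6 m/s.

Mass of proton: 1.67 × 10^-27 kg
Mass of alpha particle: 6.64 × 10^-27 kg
The proton has the longer wavelength.

Using λ = h/(mv), since both particles have the same velocity, the wavelength depends only on mass.

For proton: λ₁ = h/(m₁v) = 5.30 × 10^-14 m
For alpha particle: λ₂ = h/(m₂v) = 1.33 × 10^-14 m

Since λ ∝ 1/m at constant velocity, the lighter particle has the longer wavelength.

The proton has the longer de Broglie wavelength.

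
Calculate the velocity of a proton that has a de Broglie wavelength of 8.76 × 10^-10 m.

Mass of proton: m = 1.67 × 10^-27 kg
4.53 × 10^2 m/s

From the de Broglie relation λ = h/(mv), we solve for v:

v = h/(mλ)
v = (6.626 × 10^-34 J·s) / (1.67 × 10^-27 kg × 8.76 × 10^-10 m)
v = 4.53 × 10^2 m/s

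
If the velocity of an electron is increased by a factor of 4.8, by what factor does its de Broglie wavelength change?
The wavelength decreases by a factor of 4.8.

From λ = h/(mv), the wavelength is inversely proportional to velocity:

λ ∝ 1/v

If v → 4.8v, then λ → λ/4.8

When velocity is increased by a factor of 4.8, the wavelength decreases by a factor of 4.8.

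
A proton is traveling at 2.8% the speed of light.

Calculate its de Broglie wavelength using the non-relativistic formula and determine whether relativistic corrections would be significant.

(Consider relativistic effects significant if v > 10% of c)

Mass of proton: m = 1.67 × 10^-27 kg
No, relativistic corrections are not needed.

Using the non-relativistic de Broglie formula λ = h/(mv):

v = 2.8% × c = 8.394 × 10^6 m/s

λ = h/(mv)
λ = (6.626 × 10^-34 J·s) / (1.67 × 10^-27 kg × 8.394 × 10^6 m/s)
λ = 4.73 × 10^-14 m

Since v = 2.8% of c < 10% of c, relativistic corrections are NOT significant and this non-relativistic result is a good approximation.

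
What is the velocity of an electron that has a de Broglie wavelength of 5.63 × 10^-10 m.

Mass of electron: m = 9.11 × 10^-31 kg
1.29 × 10^6 m/s

From the de Broglie relation λ = h/(mv), we solve for v:

v = h/(mλ)
v = (6.626 × 10^-34 J·s) / (9.11 × 10^-31 kg × 5.63 × 10^-10 m)
v = 1.29 × 10^6 m/s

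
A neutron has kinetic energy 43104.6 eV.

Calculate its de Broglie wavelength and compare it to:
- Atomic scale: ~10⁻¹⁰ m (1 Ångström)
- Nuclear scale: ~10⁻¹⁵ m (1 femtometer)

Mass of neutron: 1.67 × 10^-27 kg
λ = 1.38 × 10^-13 m, which is between nuclear and atomic scales.

Using λ = h/√(2mKE):

KE = 43104.6 eV = 6.906 × 10^-15 J

λ = h/√(2mKE)
λ = (6.626 × 10^-34 J·s) / √(2 × 1.67 × 10^-27 kg × 6.906 × 10^-15 J)
λ = 1.38 × 10^-13 m

Comparison:
- Atomic scale (10⁻¹⁰ m): λ is 0.0014× this size
- Nuclear scale (10⁻¹⁵ m): λ is 1.4e+02× this size

The wavelength is between nuclear and atomic scales.

This wavelength is appropriate for probing atomic structure but too large for nuclear physics experiments.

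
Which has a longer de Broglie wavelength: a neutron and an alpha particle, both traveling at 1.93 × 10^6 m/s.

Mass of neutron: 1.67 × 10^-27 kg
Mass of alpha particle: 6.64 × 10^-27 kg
The neutron has the longer wavelength.

Using λ = h/(mv), since both particles have the same velocity, the wavelength depends only on mass.

For neutron: λ₁ = h/(m₁v) = 2.06 × 10^-13 m
For alpha particle: λ₂ = h/(m₂v) = 5.17 × 10^-14 m

Since λ ∝ 1/m at constant velocity, the lighter particle has the longer wavelength.

The neutron has the longer de Broglie wavelength.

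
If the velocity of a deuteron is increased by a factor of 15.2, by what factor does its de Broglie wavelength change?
The wavelength decreases by a factor of 15.2.

From λ = h/(mv), the wavelength is inversely proportional to velocity:

λ ∝ 1/v

If v → 15.2v, then λ → λ/15.2

When velocity is increased by a factor of 15.2, the wavelength decreases by a factor of 15.2.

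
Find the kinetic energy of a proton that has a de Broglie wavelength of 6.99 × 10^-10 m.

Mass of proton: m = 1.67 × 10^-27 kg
2.69 × 10^-22 J (or 1.68 × 10^-3 eV)

From λ = h/√(2mKE), we solve for KE:

λ² = h²/(2mKE)
KE = h²/(2mλ²)
KE = (6.626 × 10^-34 J·s)² / (2 × 1.67 × 10^-27 kg × (6.99 × 10^-10 m)²)
KE = 2.69 × 10^-22 J
KE = 1.68 × 10^-3 eV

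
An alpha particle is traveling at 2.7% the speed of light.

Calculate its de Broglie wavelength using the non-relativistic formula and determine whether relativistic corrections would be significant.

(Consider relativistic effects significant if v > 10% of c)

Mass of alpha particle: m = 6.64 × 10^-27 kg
No, relativistic corrections are not needed.

Using the non-relativistic de Broglie formula λ = h/(mv):

v = 2.7% × c = 8.094 × 10^6 m/s

λ = h/(mv)
λ = (6.626 × 10^-34 J·s) / (6.64 × 10^-27 kg × 8.094 × 10^6 m/s)
λ = 1.23 × 10^-14 m

Since v = 2.7% of c < 10% of c, relativistic corrections are NOT significant and this non-relativistic result is a good approximation.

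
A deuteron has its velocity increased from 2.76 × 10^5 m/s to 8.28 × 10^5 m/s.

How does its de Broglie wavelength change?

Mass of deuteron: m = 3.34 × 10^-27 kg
The wavelength decreases by a factor of 3.

Using λ = h/(mv):

Initial wavelength: λ₁ = h/(mv₁) = 7.19 × 10^-13 m
Final wavelength: λ₂ = h/(mv₂) = 2.40 × 10^-13 m

Since λ ∝ 1/v, when velocity increases by a factor of 3, the wavelength decreases by a factor of 3.

λ₂/λ₁ = v₁/v₂ = 1/3

The wavelength decreases by a factor of 3.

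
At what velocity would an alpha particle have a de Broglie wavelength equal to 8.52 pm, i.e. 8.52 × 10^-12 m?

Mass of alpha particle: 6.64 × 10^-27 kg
1.17 × 10^4 m/s

From λ = h/(mv), solve for v:

v = h/(mλ)
v = (6.626 × 10^-34 J·s) / (6.64 × 10^-27 kg × 8.52 × 10^-12 m)
v = 1.17 × 10^4 m/s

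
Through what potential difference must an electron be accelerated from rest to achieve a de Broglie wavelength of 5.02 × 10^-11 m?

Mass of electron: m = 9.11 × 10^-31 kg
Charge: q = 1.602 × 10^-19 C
597 V

From λ = h/√(2mqV), we solve for V:

λ² = h²/(2mqV)
V = h²/(2mqλ²)
V = (6.626 × 10^-34 J·s)² / (2 × 9.11 × 10^-31 kg × 1.602 × 10^-19 C × (5.02 × 10^-11 m)²)
V = 597 V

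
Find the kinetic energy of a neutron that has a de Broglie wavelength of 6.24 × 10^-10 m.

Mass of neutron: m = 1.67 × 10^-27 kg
3.38 × 10^-22 J (or 2.11 × 10^-3 eV)

From λ = h/√(2mKE), we solve for KE:

λ² = h²/(2mKE)
KE = h²/(2mλ²)
KE = (6.626 × 10^-34 J·s)² / (2 × 1.67 × 10^-27 kg × (6.24 × 10^-10 m)²)
KE = 3.38 × 10^-22 J
KE = 2.11 × 10^-3 eV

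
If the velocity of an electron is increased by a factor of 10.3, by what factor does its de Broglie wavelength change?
The wavelength decreases by a factor of 10.3.

From λ = h/(mv), the wavelength is inversely proportional to velocity:

λ ∝ 1/v

If v → 10.3v, then λ → λ/10.3

When velocity is increased by a factor of 10.3, the wavelength decreases by a factor of 10.3.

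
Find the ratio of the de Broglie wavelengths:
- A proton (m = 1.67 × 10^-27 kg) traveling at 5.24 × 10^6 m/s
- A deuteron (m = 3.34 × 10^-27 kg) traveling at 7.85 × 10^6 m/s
λ₁/λ₂ = 3.00

Using λ = h/(mv):

λ₁ = h/(m₁v₁) = 7.57 × 10^-14 m
λ₂ = h/(m₂v₂) = 2.53 × 10^-14 m

Ratio λ₁/λ₂ = (m₂v₂)/(m₁v₁)
         = (3.34 × 10^-27 kg × 7.85 × 10^6 m/s) / (1.67 × 10^-27 kg × 5.24 × 10^6 m/s)
         = 3.00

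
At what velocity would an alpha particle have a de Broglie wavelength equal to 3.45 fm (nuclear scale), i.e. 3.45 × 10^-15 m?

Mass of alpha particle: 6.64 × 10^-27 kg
2.89 × 10^7 m/s

From λ = h/(mv), solve for v:

v = h/(mλ)
v = (6.626 × 10^-34 J·s) / (6.64 × 10^-27 kg × 3.45 × 10^-15 m)
v = 2.89 × 10^7 m/s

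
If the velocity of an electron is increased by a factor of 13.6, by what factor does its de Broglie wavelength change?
The wavelength decreases by a factor of 13.6.

From λ = h/(mv), the wavelength is inversely proportional to velocity:

λ ∝ 1/v

If v → 13.6v, then λ → λ/13.6

When velocity is increased by a factor of 13.6, the wavelength decreases by a factor of 13.6.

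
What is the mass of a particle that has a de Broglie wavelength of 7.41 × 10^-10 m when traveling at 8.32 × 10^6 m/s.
1.07 × 10^-31 kg

From the de Broglie relation λ = h/(mv), we solve for m:

m = h/(λv)
m = (6.626 × 10^-34 J·s) / (7.41 × 10^-10 m × 8.32 × 10^6 m/s)
m = 1.07 × 10^-31 kg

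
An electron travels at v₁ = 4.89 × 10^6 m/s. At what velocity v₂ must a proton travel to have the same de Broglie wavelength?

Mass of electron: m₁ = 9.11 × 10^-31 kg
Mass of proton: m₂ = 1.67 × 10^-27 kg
v₂ = 2.67 × 10^3 m/s

For equal de Broglie wavelengths: λ₁ = λ₂

h/(m₁v₁) = h/(m₂v₂)
m₁v₁ = m₂v₂
v₂ = v₁ · (m₁/m₂)

v₂ = 4.89 × 10^6 m/s × (9.11 × 10^-31 kg / 1.67 × 10^-27 kg)
v₂ = 2.67 × 10^3 m/s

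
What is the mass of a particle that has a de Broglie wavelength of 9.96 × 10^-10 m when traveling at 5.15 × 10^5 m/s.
1.29 × 10^-30 kg

From the de Broglie relation λ = h/(mv), we solve for m:

m = h/(λv)
m = (6.626 × 10^-34 J·s) / (9.96 × 10^-10 m × 5.15 × 10^5 m/s)
m = 1.29 × 10^-30 kg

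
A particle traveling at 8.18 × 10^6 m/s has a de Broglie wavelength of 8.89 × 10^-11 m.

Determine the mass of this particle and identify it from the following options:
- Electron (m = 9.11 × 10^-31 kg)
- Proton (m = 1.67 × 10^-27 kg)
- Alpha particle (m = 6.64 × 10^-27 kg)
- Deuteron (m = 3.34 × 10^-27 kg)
The particle is an electron.

From λ = h/(mv), solve for mass:

m = h/(λv)
m = (6.626 × 10^-34 J·s) / (8.89 × 10^-11 m × 8.18 × 10^6 m/s)
m = 9.11 × 10^-31 kg

Comparing with the listed masses, this is closest to an electron.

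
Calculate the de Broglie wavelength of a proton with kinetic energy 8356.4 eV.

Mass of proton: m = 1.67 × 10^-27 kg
3.13 × 10^-13 m

Using λ = h/√(2mKE):

First convert KE to Joules: KE = 8356.4 eV = 1.339 × 10^-15 J

λ = h/√(2mKE)
λ = (6.626 × 10^-34 J·s) / √(2 × 1.67 × 10^-27 kg × 1.339 × 10^-15 J)
λ = 3.13 × 10^-13 m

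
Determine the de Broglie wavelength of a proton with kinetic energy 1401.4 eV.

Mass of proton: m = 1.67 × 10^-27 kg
7.65 × 10^-13 m

Using λ = h/√(2mKE):

First convert KE to Joules: KE = 1401.4 eV = 2.245 × 10^-16 J

λ = h/√(2mKE)
λ = (6.626 × 10^-34 J·s) / √(2 × 1.67 × 10^-27 kg × 2.245 × 10^-16 J)
λ = 7.65 × 10^-13 m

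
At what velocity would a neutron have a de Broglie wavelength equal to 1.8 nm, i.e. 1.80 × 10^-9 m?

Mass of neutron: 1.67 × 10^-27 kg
2.20 × 10^2 m/s

From λ = h/(mv), solve for v:

v = h/(mλ)
v = (6.626 × 10^-34 J·s) / (1.67 × 10^-27 kg × 1.80 × 10^-9 m)
v = 2.20 × 10^2 m/s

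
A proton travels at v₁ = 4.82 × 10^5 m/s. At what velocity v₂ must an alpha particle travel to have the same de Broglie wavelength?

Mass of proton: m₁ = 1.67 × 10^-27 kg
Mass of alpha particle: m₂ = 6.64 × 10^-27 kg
v₂ = 1.21 × 10^5 m/s

For equal de Broglie wavelengths: λ₁ = λ₂

h/(m₁v₁) = h/(m₂v₂)
m₁v₁ = m₂v₂
v₂ = v₁ · (m₁/m₂)

v₂ = 4.82 × 10^5 m/s × (1.67 × 10^-27 kg / 6.64 × 10^-27 kg)
v₂ = 1.21 × 10^5 m/s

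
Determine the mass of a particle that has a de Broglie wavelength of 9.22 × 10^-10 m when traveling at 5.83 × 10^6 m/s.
1.23 × 10^-31 kg

From the de Broglie relation λ = h/(mv), we solve for m:

m = h/(λv)
m = (6.626 × 10^-34 J·s) / (9.22 × 10^-10 m × 5.83 × 10^6 m/s)
m = 1.23 × 10^-31 kg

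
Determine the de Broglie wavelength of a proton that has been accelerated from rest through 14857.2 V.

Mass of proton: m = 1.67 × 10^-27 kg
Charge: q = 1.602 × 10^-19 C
2.35 × 10^-13 m

When a particle is accelerated through voltage V, it gains kinetic energy KE = qV.

The de Broglie wavelength is then λ = h/√(2mqV):

λ = h/√(2mqV)
λ = (6.626 × 10^-34 J·s) / √(2 × 1.67 × 10^-27 kg × 1.602 × 10^-19 C × 14857.2 V)
λ = 2.35 × 10^-13 m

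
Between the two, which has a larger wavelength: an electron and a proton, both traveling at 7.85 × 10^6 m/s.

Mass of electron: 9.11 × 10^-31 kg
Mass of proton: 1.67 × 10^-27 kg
The electron has the longer wavelength.

Using λ = h/(mv), since both particles have the same velocity, the wavelength depends only on mass.

For electron: λ₁ = h/(m₁v) = 9.27 × 10^-11 m
For proton: λ₂ = h/(m₂v) = 5.05 × 10^-14 m

Since λ ∝ 1/m at constant velocity, the lighter particle has the longer wavelength.

The electron has the longer de Broglie wavelength.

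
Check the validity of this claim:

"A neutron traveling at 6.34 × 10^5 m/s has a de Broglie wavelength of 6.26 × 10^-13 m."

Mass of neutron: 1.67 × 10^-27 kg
True

The claim is correct.

Using λ = h/(mv):
λ = (6.626 × 10^-34 J·s) / (1.67 × 10^-27 kg × 6.34 × 10^5 m/s)
λ = 6.26 × 10^-13 m

This matches the claimed value.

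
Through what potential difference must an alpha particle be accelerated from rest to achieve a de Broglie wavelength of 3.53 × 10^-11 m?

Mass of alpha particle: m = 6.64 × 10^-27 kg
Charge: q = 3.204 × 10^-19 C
8.28 × 10^-2 V

From λ = h/√(2mqV), we solve for V:

λ² = h²/(2mqV)
V = h²/(2mqλ²)
V = (6.626 × 10^-34 J·s)² / (2 × 6.64 × 10^-27 kg × 3.204 × 10^-19 C × (3.53 × 10^-11 m)²)
V = 8.28 × 10^-2 V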